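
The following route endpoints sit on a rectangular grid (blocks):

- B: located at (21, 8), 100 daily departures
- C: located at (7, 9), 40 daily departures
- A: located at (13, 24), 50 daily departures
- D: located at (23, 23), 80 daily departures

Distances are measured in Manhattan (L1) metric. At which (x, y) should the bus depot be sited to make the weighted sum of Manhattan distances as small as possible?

(21, 9)

Manhattan distance separates: Σwᵢ(|x−xᵢ|+|y−yᵢ|) = Σwᵢ|x−xᵢ| + Σwᵢ|y−yᵢ|, so x and y are optimised independently as 1-D weighted medians.
Total weight W = 270; half = 135.
x-coordinate, sorted with cumulative weight:
  x=7 (C, w=40) cum 40
  x=13 (A, w=50) cum 90
  x=21 (B, w=100) cum 190  ← median
  x=23 (D, w=80) cum 270
⇒ x* = 21
y-coordinate, sorted with cumulative weight:
  y=8 (B, w=100) cum 100
  y=9 (C, w=40) cum 140  ← median
  y=23 (D, w=80) cum 220
  y=24 (A, w=50) cum 270
⇒ y* = 9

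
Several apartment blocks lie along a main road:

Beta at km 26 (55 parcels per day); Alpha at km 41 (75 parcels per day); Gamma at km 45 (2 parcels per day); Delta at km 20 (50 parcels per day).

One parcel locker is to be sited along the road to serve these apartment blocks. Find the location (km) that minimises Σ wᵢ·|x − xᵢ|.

x = 26

For a sum of weighted absolute distances on a line, the optimum is the weighted median (not the mean). Total weight W = 182; half-weight = 91.
Sort by position and accumulate weight:
  km 20 (Delta, w=50) → cum 50
  km 26 (Beta, w=55) → cum 105  ≥ 91 → median here
  km 41 (Alpha, w=75) → cum 180
  km 45 (Gamma, w=2) → cum 182
Optimal location: km 26.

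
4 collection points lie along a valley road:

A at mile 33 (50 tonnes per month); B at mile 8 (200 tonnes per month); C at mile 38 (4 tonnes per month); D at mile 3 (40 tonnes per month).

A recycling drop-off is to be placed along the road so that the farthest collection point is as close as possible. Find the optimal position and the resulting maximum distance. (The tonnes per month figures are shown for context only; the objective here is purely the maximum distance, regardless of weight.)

The 1-center on a line is the midpoint of the two extreme points: leftmost at 3, rightmost at 38.
Optimal location = (3 + 38)/2 = 20.5; maximum distance = (38 − 3)/2 = 17.5.

location 20.5, max distance 17.5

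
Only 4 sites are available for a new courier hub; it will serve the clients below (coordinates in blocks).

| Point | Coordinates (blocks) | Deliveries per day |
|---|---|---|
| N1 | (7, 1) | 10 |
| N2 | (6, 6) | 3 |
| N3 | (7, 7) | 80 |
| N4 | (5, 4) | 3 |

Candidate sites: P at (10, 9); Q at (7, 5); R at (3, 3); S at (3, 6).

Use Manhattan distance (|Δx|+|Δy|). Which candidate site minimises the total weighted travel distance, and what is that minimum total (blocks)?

Q, total 215 blocks

Total weighted distance at each candidate:
  P (10, 9): total = 561
  Q (7, 5): total = 215
  R (3, 3): total = 727
  S (3, 6): total = 511
Minimum is at Q with total 215 blocks.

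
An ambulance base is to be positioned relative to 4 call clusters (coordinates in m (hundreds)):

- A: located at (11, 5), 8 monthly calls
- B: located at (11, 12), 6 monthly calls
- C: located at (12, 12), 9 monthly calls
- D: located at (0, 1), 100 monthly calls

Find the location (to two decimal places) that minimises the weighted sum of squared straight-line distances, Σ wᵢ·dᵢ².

(2.13, 2.60)

The minimiser of Σwᵢ‖p−pᵢ‖² is the weighted centroid p* = (Σwᵢpᵢ)/(Σwᵢ).
Σwᵢ = 123.
Σwᵢxᵢ = 8·11 + 6·11 + 9·12 + 100·0 = 262.
Σwᵢyᵢ = 8·5 + 6·12 + 9·12 + 100·1 = 320.
x* = 262/123 = 2.13, y* = 320/123 = 2.60.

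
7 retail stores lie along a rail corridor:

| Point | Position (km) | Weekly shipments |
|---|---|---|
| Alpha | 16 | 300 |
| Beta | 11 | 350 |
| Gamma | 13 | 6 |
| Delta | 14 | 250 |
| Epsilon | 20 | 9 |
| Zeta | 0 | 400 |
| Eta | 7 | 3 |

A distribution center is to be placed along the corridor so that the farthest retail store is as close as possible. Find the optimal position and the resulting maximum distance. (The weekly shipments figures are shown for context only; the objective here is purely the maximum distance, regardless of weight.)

The 1-center on a line is the midpoint of the two extreme points: leftmost at 0, rightmost at 20.
Optimal location = (0 + 20)/2 = 10; maximum distance = (20 − 0)/2 = 10.

location 10, max distance 10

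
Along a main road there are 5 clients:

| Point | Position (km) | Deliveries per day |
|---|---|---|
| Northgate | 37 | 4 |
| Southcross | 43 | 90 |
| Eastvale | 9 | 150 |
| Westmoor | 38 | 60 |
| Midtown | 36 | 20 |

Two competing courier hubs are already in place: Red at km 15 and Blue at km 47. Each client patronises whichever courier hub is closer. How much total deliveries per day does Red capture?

The indifferent point is the midpoint (15+47)/2 = 31; clients left of it (closer to Red at 15) go to Red, those right go to Blue.
  Eastvale at 9 (w=150) → Red
  Midtown at 36 (w=20) → Blue
  Northgate at 37 (w=4) → Blue
  Westmoor at 38 (w=60) → Blue
  Southcross at 43 (w=90) → Blue
Red captures 150; Blue captures 174.

150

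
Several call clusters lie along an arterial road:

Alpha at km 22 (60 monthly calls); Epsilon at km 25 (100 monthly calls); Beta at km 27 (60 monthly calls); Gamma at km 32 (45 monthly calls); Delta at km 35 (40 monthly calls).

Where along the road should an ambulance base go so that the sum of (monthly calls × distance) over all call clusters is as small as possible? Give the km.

For a sum of weighted absolute distances on a line, the optimum is the weighted median (not the mean). Total weight W = 305; half-weight = 152.5.
Sort by position and accumulate weight:
  km 22 (Alpha, w=60) → cum 60
  km 25 (Epsilon, w=100) → cum 160  ≥ 152.5 → median here
  km 27 (Beta, w=60) → cum 220
  km 32 (Gamma, w=45) → cum 265
  km 35 (Delta, w=40) → cum 305
Optimal location: km 25.

x = 25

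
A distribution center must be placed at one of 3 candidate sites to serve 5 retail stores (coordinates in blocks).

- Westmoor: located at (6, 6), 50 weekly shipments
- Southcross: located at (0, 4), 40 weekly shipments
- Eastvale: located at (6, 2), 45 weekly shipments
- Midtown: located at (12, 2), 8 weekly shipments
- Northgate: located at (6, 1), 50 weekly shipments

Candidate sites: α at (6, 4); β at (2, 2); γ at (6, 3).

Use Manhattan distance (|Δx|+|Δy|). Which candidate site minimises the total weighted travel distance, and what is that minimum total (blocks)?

Total weighted distance at each candidate:
  α (6, 4): total = 644
  β (2, 2): total = 1070
  γ (6, 3): total = 631
Minimum is at γ with total 631 blocks.

γ, total 631 blocks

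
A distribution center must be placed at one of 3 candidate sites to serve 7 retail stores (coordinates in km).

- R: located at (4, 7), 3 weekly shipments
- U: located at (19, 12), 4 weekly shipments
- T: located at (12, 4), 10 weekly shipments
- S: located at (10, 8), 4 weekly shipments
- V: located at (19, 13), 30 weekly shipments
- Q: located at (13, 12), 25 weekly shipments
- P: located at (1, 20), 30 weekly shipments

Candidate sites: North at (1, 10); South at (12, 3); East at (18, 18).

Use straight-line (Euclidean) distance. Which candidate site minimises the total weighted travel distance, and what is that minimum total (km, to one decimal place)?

Total weighted distance at each candidate:
  North (1, 10): total = 1398.9
  South (12, 3): total = 1304.0
  East (18, 18): total = 1143.0
Minimum is at East with total 1143.0 km.

East, total 1143.0 km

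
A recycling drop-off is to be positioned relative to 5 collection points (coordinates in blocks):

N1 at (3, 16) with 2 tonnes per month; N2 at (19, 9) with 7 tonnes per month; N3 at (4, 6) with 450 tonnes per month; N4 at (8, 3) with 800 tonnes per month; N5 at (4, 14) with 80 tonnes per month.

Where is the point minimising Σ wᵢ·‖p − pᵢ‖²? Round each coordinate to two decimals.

(6.47, 4.72)

The minimiser of Σwᵢ‖p−pᵢ‖² is the weighted centroid p* = (Σwᵢpᵢ)/(Σwᵢ).
Σwᵢ = 1339.
Σwᵢxᵢ = 2·3 + 7·19 + 450·4 + 800·8 + 80·4 = 8659.
Σwᵢyᵢ = 2·16 + 7·9 + 450·6 + 800·3 + 80·14 = 6315.
x* = 8659/1339 = 6.47, y* = 6315/1339 = 4.72.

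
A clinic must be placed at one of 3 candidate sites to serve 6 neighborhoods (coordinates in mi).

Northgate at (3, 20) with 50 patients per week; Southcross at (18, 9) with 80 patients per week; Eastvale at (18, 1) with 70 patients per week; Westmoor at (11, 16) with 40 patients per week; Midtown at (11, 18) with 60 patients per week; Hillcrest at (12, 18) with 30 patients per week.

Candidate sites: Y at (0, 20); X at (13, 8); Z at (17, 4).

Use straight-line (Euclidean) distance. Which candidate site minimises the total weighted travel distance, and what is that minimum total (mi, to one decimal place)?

X, total 3034.3 mi

Total weighted distance at each candidate:
  Y (0, 20): total = 5173.7
  X (13, 8): total = 3034.3
  Z (17, 4): total = 3588.8
Minimum is at X with total 3034.3 mi.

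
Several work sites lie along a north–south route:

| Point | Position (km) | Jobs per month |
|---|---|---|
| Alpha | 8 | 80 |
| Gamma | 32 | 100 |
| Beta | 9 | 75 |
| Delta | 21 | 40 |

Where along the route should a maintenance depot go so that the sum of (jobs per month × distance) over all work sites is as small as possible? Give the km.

For a sum of weighted absolute distances on a line, the optimum is the weighted median (not the mean). Total weight W = 295; half-weight = 147.5.
Sort by position and accumulate weight:
  km 8 (Alpha, w=80) → cum 80
  km 9 (Beta, w=75) → cum 155  ≥ 147.5 → median here
  km 21 (Delta, w=40) → cum 195
  km 32 (Gamma, w=100) → cum 295
Optimal location: km 9.

x = 9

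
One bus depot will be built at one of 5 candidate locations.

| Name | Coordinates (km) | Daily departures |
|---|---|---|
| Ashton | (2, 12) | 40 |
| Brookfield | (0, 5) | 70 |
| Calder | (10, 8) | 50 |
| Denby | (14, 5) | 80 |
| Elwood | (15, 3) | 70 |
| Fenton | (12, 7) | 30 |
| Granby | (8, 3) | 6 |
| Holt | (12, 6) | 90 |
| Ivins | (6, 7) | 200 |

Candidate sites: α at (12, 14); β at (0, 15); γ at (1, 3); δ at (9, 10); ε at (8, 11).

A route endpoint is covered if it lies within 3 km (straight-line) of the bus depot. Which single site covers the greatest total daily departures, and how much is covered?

γ, covering 70

Coverage radius r = 3 km; a point is covered iff (Δx)²+(Δy)² ≤ 3² = 9.
  α (12, 14): covers {none} → 0
  β (0, 15): covers {none} → 0
  γ (1, 3): covers {Brookfield} → 70
  δ (9, 10): covers {Calder} → 50
  ε (8, 11): covers {none} → 0
Maximum coverage at γ: 70 daily departures.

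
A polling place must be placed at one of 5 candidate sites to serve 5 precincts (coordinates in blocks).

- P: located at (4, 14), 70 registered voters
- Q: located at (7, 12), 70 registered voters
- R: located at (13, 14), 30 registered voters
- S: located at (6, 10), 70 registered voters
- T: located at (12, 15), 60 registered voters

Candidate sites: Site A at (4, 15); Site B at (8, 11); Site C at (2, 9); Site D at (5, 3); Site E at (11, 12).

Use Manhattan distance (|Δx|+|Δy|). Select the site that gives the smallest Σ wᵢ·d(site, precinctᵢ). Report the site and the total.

Site B, total 1560 blocks

Total weighted distance at each candidate:
  Site A (4, 15): total = 1760
  Site B (8, 11): total = 1560
  Site C (2, 9): total = 2840
  Site D (5, 3): total = 3880
  Site E (11, 12): total = 1760
Minimum is at Site B with total 1560 blocks.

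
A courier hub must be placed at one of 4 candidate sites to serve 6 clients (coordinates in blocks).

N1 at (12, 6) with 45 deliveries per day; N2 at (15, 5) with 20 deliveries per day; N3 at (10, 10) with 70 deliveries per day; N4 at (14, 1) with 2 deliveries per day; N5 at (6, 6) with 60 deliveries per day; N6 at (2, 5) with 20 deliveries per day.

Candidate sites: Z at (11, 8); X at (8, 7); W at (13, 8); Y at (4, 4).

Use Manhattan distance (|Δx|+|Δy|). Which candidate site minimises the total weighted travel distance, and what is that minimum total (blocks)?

X, total 1119 blocks

Total weighted distance at each candidate:
  Z (11, 8): total = 1165
  X (8, 7): total = 1119
  W (13, 8): total = 1421
  Y (4, 4): total = 1856
Minimum is at X with total 1119 blocks.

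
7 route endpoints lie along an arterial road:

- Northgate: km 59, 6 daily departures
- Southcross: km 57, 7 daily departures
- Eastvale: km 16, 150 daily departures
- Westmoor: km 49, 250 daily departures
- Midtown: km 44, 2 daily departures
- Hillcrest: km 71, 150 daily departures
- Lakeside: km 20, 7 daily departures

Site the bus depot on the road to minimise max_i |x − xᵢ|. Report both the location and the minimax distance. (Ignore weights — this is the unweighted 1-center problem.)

location 43.5, max distance 27.5

The 1-center on a line is the midpoint of the two extreme points: leftmost at 16, rightmost at 71.
Optimal location = (16 + 71)/2 = 43.5; maximum distance = (71 − 16)/2 = 27.5.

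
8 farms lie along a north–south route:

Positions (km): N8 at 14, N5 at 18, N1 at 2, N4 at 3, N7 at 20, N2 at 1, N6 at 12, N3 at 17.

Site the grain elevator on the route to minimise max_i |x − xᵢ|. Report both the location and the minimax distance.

The 1-center on a line is the midpoint of the two extreme points: leftmost at 1, rightmost at 20.
Optimal location = (1 + 20)/2 = 10.5; maximum distance = (20 − 1)/2 = 9.5.

location 10.5, max distance 9.5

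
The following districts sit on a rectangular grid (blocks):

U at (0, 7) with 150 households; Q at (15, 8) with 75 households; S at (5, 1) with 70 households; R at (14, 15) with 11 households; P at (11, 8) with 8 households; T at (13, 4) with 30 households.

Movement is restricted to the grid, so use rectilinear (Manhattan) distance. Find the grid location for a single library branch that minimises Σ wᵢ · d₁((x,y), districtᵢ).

Manhattan distance separates: Σwᵢ(|x−xᵢ|+|y−yᵢ|) = Σwᵢ|x−xᵢ| + Σwᵢ|y−yᵢ|, so x and y are optimised independently as 1-D weighted medians.
Total weight W = 344; half = 172.
x-coordinate, sorted with cumulative weight:
  x=0 (U, w=150) cum 150
  x=5 (S, w=70) cum 220  ← median
  x=11 (P, w=8) cum 228
  x=13 (T, w=30) cum 258
  x=14 (R, w=11) cum 269
  x=15 (Q, w=75) cum 344
⇒ x* = 5
y-coordinate, sorted with cumulative weight:
  y=1 (S, w=70) cum 70
  y=4 (T, w=30) cum 100
  y=7 (U, w=150) cum 250  ← median
  y=8 (Q, w=75) cum 325
  y=8 (P, w=8) cum 333
  y=15 (R, w=11) cum 344
⇒ y* = 7

(5, 7)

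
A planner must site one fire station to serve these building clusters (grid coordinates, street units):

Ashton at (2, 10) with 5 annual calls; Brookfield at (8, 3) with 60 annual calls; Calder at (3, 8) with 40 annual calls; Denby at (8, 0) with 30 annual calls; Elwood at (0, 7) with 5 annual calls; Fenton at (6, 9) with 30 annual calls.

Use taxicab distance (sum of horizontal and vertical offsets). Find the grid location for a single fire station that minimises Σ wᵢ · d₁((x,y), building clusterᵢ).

(8, 3)

Manhattan distance separates: Σwᵢ(|x−xᵢ|+|y−yᵢ|) = Σwᵢ|x−xᵢ| + Σwᵢ|y−yᵢ|, so x and y are optimised independently as 1-D weighted medians.
Total weight W = 170; half = 85.
x-coordinate, sorted with cumulative weight:
  x=0 (Elwood, w=5) cum 5
  x=2 (Ashton, w=5) cum 10
  x=3 (Calder, w=40) cum 50
  x=6 (Fenton, w=30) cum 80
  x=8 (Brookfield, w=60) cum 140  ← median
  x=8 (Denby, w=30) cum 170
⇒ x* = 8
y-coordinate, sorted with cumulative weight:
  y=0 (Denby, w=30) cum 30
  y=3 (Brookfield, w=60) cum 90  ← median
  y=7 (Elwood, w=5) cum 95
  y=8 (Calder, w=40) cum 135
  y=9 (Fenton, w=30) cum 165
  y=10 (Ashton, w=5) cum 170
⇒ y* = 3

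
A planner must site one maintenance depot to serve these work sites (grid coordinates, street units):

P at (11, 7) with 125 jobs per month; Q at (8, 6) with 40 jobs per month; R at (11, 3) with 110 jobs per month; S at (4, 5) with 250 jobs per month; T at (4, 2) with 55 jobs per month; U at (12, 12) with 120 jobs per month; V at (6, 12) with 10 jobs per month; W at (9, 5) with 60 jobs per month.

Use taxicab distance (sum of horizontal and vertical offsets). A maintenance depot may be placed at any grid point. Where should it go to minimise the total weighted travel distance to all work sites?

(9, 5)

Manhattan distance separates: Σwᵢ(|x−xᵢ|+|y−yᵢ|) = Σwᵢ|x−xᵢ| + Σwᵢ|y−yᵢ|, so x and y are optimised independently as 1-D weighted medians.
Total weight W = 770; half = 385.
x-coordinate, sorted with cumulative weight:
  x=4 (S, w=250) cum 250
  x=4 (T, w=55) cum 305
  x=6 (V, w=10) cum 315
  x=8 (Q, w=40) cum 355
  x=9 (W, w=60) cum 415  ← median
  x=11 (P, w=125) cum 540
  x=11 (R, w=110) cum 650
  x=12 (U, w=120) cum 770
⇒ x* = 9
y-coordinate, sorted with cumulative weight:
  y=2 (T, w=55) cum 55
  y=3 (R, w=110) cum 165
  y=5 (S, w=250) cum 415  ← median
  y=5 (W, w=60) cum 475
  y=6 (Q, w=40) cum 515
  y=7 (P, w=125) cum 640
  y=12 (U, w=120) cum 760
  y=12 (V, w=10) cum 770
⇒ y* = 5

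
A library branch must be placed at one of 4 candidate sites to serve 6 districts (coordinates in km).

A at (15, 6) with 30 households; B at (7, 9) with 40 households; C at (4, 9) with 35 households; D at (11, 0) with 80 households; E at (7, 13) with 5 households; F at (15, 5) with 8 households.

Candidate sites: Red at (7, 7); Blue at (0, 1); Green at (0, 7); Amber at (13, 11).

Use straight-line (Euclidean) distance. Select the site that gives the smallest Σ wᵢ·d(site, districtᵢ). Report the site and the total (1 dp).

Total weighted distance at each candidate:
  Red (7, 7): total = 1189.0
  Blue (0, 1): total = 2289.9
  Green (0, 7): total = 2109.0
  Amber (13, 11): total = 1713.9
Minimum is at Red with total 1189.0 km.

Red, total 1189.0 km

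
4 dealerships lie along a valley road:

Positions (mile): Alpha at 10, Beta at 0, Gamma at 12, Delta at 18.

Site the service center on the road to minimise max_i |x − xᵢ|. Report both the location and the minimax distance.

The 1-center on a line is the midpoint of the two extreme points: leftmost at 0, rightmost at 18.
Optimal location = (0 + 18)/2 = 9; maximum distance = (18 − 0)/2 = 9.

location 9, max distance 9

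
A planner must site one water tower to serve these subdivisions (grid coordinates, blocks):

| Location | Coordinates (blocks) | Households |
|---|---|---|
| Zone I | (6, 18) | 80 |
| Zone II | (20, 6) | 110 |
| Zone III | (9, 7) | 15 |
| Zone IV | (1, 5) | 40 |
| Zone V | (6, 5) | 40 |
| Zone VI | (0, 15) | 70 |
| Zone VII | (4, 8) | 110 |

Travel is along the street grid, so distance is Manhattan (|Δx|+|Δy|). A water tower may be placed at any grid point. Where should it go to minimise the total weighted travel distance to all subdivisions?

Manhattan distance separates: Σwᵢ(|x−xᵢ|+|y−yᵢ|) = Σwᵢ|x−xᵢ| + Σwᵢ|y−yᵢ|, so x and y are optimised independently as 1-D weighted medians.
Total weight W = 465; half = 232.5.
x-coordinate, sorted with cumulative weight:
  x=0 (Zone VI, w=70) cum 70
  x=1 (Zone IV, w=40) cum 110
  x=4 (Zone VII, w=110) cum 220
  x=6 (Zone I, w=80) cum 300  ← median
  x=6 (Zone V, w=40) cum 340
  x=9 (Zone III, w=15) cum 355
  x=20 (Zone II, w=110) cum 465
⇒ x* = 6
y-coordinate, sorted with cumulative weight:
  y=5 (Zone IV, w=40) cum 40
  y=5 (Zone V, w=40) cum 80
  y=6 (Zone II, w=110) cum 190
  y=7 (Zone III, w=15) cum 205
  y=8 (Zone VII, w=110) cum 315  ← median
  y=15 (Zone VI, w=70) cum 385
  y=18 (Zone I, w=80) cum 465
⇒ y* = 8

(6, 8)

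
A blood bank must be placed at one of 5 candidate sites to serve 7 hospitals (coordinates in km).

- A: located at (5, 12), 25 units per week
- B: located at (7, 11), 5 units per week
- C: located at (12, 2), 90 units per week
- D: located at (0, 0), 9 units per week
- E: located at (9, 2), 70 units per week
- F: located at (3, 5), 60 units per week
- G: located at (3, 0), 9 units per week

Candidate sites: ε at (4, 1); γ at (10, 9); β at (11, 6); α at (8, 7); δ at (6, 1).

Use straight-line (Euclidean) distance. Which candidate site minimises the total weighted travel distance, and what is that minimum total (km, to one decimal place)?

Total weighted distance at each candidate:
  ε (4, 1): total = 1708.1
  γ (10, 9): total = 2021.4
  β (11, 6): total = 1614.8
  α (8, 7): total = 1595.8
  δ (6, 1): total = 1478.4
Minimum is at δ with total 1478.4 km.

δ, total 1478.4 km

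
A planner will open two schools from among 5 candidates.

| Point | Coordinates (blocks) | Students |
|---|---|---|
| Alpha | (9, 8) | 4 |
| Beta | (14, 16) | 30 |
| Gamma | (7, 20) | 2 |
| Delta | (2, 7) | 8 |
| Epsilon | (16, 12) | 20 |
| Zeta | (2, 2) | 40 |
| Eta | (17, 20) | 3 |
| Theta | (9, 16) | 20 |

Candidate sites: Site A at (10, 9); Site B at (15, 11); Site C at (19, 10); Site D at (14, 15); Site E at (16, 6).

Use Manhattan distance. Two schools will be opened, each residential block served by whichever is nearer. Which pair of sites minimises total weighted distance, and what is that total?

{Site A, Site D}, total 986

Evaluate every pair (each demand assigned to the nearer of the two):
  {Site A, Site D}: total = 986
  {Site A, Site B}: total = 1129
  {Site D, Site E}: total = 1174
  {Site B, Site D}: total = 1290
  {Site A, Site C}: total = 1342
  {Site A, Site E}: total = 1371
  {Site B, Site E}: total = 1383
  {Site C, Site D}: total = 1506
  {Site B, Site C}: total = 1559
  {Site C, Site E}: total = 1706
Best pair: {Site A, Site D} with total 986.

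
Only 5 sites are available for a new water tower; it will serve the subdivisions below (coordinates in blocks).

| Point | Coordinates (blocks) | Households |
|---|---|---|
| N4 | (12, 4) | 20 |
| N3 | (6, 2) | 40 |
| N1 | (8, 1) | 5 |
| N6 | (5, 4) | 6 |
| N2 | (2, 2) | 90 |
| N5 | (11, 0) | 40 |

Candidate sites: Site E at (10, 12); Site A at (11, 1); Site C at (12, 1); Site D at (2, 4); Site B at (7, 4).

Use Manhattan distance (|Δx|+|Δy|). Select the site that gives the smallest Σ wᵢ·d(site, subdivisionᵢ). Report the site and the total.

Total weighted distance at each candidate:
  Site E (10, 12): total = 3043
  Site A (11, 1): total = 1329
  Site C (12, 1): total = 1490
  Site D (2, 4): total = 1203
  Site B (7, 4): total = 1202
Minimum is at Site B with total 1202 blocks.

Site B, total 1202 blocks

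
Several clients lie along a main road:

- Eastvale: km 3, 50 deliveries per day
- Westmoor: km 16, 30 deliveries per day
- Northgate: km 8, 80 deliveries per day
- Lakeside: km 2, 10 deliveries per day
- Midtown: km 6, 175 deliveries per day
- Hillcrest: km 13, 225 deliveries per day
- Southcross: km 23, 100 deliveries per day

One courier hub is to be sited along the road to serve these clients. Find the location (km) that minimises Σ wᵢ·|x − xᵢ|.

x = 13

For a sum of weighted absolute distances on a line, the optimum is the weighted median (not the mean). Total weight W = 670; half-weight = 335.
Sort by position and accumulate weight:
  km 2 (Lakeside, w=10) → cum 10
  km 3 (Eastvale, w=50) → cum 60
  km 6 (Midtown, w=175) → cum 235
  km 8 (Northgate, w=80) → cum 315
  km 13 (Hillcrest, w=225) → cum 540  ≥ 335 → median here
  km 16 (Westmoor, w=30) → cum 570
  km 23 (Southcross, w=100) → cum 670
Optimal location: km 13.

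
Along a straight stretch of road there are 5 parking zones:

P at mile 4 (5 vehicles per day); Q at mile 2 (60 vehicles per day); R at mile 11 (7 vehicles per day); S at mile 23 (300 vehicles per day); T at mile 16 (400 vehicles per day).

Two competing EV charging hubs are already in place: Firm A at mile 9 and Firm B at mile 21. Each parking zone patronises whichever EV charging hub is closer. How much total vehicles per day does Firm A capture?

The indifferent point is the midpoint (9+21)/2 = 15; parking zones left of it (closer to Firm A at 9) go to Firm A, those right go to Firm B.
  Q at 2 (w=60) → Firm A
  P at 4 (w=5) → Firm A
  R at 11 (w=7) → Firm A
  T at 16 (w=400) → Firm B
  S at 23 (w=300) → Firm B
Firm A captures 72; Firm B captures 700.

72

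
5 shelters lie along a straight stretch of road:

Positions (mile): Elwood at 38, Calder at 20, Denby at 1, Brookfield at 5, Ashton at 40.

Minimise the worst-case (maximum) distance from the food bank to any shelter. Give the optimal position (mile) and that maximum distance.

location 20.5, max distance 19.5

The 1-center on a line is the midpoint of the two extreme points: leftmost at 1, rightmost at 40.
Optimal location = (1 + 40)/2 = 20.5; maximum distance = (40 − 1)/2 = 19.5.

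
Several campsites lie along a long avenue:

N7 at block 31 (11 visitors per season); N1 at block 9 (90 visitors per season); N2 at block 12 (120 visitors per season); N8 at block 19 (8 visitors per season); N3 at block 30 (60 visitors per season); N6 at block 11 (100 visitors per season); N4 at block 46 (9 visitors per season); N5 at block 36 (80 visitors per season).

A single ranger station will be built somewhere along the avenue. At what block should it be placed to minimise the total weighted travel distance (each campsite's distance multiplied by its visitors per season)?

For a sum of weighted absolute distances on a line, the optimum is the weighted median (not the mean). Total weight W = 478; half-weight = 239.
Sort by position and accumulate weight:
  block 9 (N1, w=90) → cum 90
  block 11 (N6, w=100) → cum 190
  block 12 (N2, w=120) → cum 310  ≥ 239 → median here
  block 19 (N8, w=8) → cum 318
  block 30 (N3, w=60) → cum 378
  block 31 (N7, w=11) → cum 389
  block 36 (N5, w=80) → cum 469
  block 46 (N4, w=9) → cum 478
Optimal location: block 12.

x = 12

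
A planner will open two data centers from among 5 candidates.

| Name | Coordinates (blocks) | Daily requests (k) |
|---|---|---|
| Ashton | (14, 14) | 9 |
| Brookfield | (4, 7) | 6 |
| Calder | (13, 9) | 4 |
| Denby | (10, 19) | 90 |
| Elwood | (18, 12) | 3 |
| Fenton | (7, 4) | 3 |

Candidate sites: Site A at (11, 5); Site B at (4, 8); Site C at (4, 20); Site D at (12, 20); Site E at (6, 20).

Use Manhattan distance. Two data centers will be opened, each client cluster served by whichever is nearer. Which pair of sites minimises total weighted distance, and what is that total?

Evaluate every pair (each demand assigned to the nearer of the two):
  {Site B, Site D}: total = 451
  {Site A, Site D}: total = 477
  {Site C, Site D}: total = 567
  {Site D, Site E}: total = 573
  {Site A, Site E}: total = 693
  {Site B, Site E}: total = 697
  {Site C, Site E}: total = 837
  {Site A, Site C}: total = 873
  {Site B, Site C}: total = 895
  {Site A, Site B}: total = 1545
Best pair: {Site B, Site D} with total 451.

{Site B, Site D}, total 451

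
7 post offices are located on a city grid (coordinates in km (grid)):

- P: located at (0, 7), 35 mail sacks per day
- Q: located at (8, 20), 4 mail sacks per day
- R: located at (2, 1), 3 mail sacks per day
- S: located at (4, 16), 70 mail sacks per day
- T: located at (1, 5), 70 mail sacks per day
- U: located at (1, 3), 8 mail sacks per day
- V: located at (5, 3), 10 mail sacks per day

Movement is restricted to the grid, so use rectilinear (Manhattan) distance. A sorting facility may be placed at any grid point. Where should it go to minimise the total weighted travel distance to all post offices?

Manhattan distance separates: Σwᵢ(|x−xᵢ|+|y−yᵢ|) = Σwᵢ|x−xᵢ| + Σwᵢ|y−yᵢ|, so x and y are optimised independently as 1-D weighted medians.
Total weight W = 200; half = 100.
x-coordinate, sorted with cumulative weight:
  x=0 (P, w=35) cum 35
  x=1 (T, w=70) cum 105  ← median
  x=1 (U, w=8) cum 113
  x=2 (R, w=3) cum 116
  x=4 (S, w=70) cum 186
  x=5 (V, w=10) cum 196
  x=8 (Q, w=4) cum 200
⇒ x* = 1
y-coordinate, sorted with cumulative weight:
  y=1 (R, w=3) cum 3
  y=3 (U, w=8) cum 11
  y=3 (V, w=10) cum 21
  y=5 (T, w=70) cum 91
  y=7 (P, w=35) cum 126  ← median
  y=16 (S, w=70) cum 196
  y=20 (Q, w=4) cum 200
⇒ y* = 7

(1, 7)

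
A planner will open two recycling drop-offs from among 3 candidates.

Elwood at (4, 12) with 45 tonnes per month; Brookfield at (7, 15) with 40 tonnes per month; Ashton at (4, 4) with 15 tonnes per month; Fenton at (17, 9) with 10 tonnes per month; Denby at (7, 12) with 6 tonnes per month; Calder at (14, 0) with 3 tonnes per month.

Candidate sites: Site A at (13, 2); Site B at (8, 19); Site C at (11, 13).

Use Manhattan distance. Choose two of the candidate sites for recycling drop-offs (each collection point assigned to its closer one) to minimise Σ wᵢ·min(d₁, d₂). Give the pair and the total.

{Site A, Site C}, total 904

Evaluate every pair (each demand assigned to the nearer of the two):
  {Site A, Site C}: total = 904
  {Site B, Site C}: total = 978
  {Site A, Site B}: total = 1027
Best pair: {Site A, Site C} with total 904.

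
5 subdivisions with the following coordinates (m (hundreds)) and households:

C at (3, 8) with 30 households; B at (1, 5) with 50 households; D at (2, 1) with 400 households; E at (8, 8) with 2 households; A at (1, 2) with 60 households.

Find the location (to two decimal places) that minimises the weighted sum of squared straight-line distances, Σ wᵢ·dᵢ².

The minimiser of Σwᵢ‖p−pᵢ‖² is the weighted centroid p* = (Σwᵢpᵢ)/(Σwᵢ).
Σwᵢ = 542.
Σwᵢxᵢ = 30·3 + 50·1 + 400·2 + 2·8 + 60·1 = 1016.
Σwᵢyᵢ = 30·8 + 50·5 + 400·1 + 2·8 + 60·2 = 1026.
x* = 1016/542 = 1.87, y* = 1026/542 = 1.89.

(1.87, 1.89)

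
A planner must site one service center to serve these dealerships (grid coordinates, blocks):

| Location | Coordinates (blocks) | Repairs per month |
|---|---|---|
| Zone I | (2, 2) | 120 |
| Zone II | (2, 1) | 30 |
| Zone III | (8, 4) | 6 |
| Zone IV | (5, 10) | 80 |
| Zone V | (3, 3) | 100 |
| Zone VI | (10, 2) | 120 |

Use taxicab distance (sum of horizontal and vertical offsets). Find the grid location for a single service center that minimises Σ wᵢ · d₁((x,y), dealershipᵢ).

Manhattan distance separates: Σwᵢ(|x−xᵢ|+|y−yᵢ|) = Σwᵢ|x−xᵢ| + Σwᵢ|y−yᵢ|, so x and y are optimised independently as 1-D weighted medians.
Total weight W = 456; half = 228.
x-coordinate, sorted with cumulative weight:
  x=2 (Zone I, w=120) cum 120
  x=2 (Zone II, w=30) cum 150
  x=3 (Zone V, w=100) cum 250  ← median
  x=5 (Zone IV, w=80) cum 330
  x=8 (Zone III, w=6) cum 336
  x=10 (Zone VI, w=120) cum 456
⇒ x* = 3
y-coordinate, sorted with cumulative weight:
  y=1 (Zone II, w=30) cum 30
  y=2 (Zone I, w=120) cum 150
  y=2 (Zone VI, w=120) cum 270  ← median
  y=3 (Zone V, w=100) cum 370
  y=4 (Zone III, w=6) cum 376
  y=10 (Zone IV, w=80) cum 456
⇒ y* = 2

(3, 2)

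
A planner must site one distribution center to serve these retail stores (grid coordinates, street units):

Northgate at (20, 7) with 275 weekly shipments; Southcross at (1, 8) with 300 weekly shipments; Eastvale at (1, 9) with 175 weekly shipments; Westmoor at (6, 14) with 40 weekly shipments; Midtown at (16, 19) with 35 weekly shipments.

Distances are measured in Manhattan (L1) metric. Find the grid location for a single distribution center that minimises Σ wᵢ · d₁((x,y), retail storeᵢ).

Manhattan distance separates: Σwᵢ(|x−xᵢ|+|y−yᵢ|) = Σwᵢ|x−xᵢ| + Σwᵢ|y−yᵢ|, so x and y are optimised independently as 1-D weighted medians.
Total weight W = 825; half = 412.5.
x-coordinate, sorted with cumulative weight:
  x=1 (Southcross, w=300) cum 300
  x=1 (Eastvale, w=175) cum 475  ← median
  x=6 (Westmoor, w=40) cum 515
  x=16 (Midtown, w=35) cum 550
  x=20 (Northgate, w=275) cum 825
⇒ x* = 1
y-coordinate, sorted with cumulative weight:
  y=7 (Northgate, w=275) cum 275
  y=8 (Southcross, w=300) cum 575  ← median
  y=9 (Eastvale, w=175) cum 750
  y=14 (Westmoor, w=40) cum 790
  y=19 (Midtown, w=35) cum 825
⇒ y* = 8

(1, 8)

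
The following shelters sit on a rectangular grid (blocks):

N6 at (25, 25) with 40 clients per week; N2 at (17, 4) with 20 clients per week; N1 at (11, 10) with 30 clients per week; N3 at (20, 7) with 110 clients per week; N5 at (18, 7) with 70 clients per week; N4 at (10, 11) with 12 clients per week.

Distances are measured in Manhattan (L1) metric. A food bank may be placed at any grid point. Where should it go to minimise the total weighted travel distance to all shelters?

Manhattan distance separates: Σwᵢ(|x−xᵢ|+|y−yᵢ|) = Σwᵢ|x−xᵢ| + Σwᵢ|y−yᵢ|, so x and y are optimised independently as 1-D weighted medians.
Total weight W = 282; half = 141.
x-coordinate, sorted with cumulative weight:
  x=10 (N4, w=12) cum 12
  x=11 (N1, w=30) cum 42
  x=17 (N2, w=20) cum 62
  x=18 (N5, w=70) cum 132
  x=20 (N3, w=110) cum 242  ← median
  x=25 (N6, w=40) cum 282
⇒ x* = 20
y-coordinate, sorted with cumulative weight:
  y=4 (N2, w=20) cum 20
  y=7 (N3, w=110) cum 130
  y=7 (N5, w=70) cum 200  ← median
  y=10 (N1, w=30) cum 230
  y=11 (N4, w=12) cum 242
  y=25 (N6, w=40) cum 282
⇒ y* = 7

(20, 7)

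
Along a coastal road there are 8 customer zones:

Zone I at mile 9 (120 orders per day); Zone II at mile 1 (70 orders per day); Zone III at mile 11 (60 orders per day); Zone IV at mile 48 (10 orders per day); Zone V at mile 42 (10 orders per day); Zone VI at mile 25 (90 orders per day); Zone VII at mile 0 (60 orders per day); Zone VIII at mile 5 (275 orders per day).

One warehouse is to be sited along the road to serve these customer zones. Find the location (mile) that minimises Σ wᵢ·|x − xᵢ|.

x = 5

For a sum of weighted absolute distances on a line, the optimum is the weighted median (not the mean). Total weight W = 695; half-weight = 347.5.
Sort by position and accumulate weight:
  mile 0 (Zone VII, w=60) → cum 60
  mile 1 (Zone II, w=70) → cum 130
  mile 5 (Zone VIII, w=275) → cum 405  ≥ 347.5 → median here
  mile 9 (Zone I, w=120) → cum 525
  mile 11 (Zone III, w=60) → cum 585
  mile 25 (Zone VI, w=90) → cum 675
  mile 42 (Zone V, w=10) → cum 685
  mile 48 (Zone IV, w=10) → cum 695
Optimal location: mile 5.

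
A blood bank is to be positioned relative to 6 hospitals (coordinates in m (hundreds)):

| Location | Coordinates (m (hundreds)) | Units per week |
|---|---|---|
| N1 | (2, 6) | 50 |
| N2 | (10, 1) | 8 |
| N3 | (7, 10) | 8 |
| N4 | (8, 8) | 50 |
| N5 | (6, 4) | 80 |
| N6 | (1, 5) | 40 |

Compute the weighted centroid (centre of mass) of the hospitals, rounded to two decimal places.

(4.90, 5.54)

The minimiser of Σwᵢ‖p−pᵢ‖² is the weighted centroid p* = (Σwᵢpᵢ)/(Σwᵢ).
Σwᵢ = 236.
Σwᵢxᵢ = 50·2 + 8·10 + 8·7 + 50·8 + 80·6 + 40·1 = 1156.
Σwᵢyᵢ = 50·6 + 8·1 + 8·10 + 50·8 + 80·4 + 40·5 = 1308.
x* = 1156/236 = 4.90, y* = 1308/236 = 5.54.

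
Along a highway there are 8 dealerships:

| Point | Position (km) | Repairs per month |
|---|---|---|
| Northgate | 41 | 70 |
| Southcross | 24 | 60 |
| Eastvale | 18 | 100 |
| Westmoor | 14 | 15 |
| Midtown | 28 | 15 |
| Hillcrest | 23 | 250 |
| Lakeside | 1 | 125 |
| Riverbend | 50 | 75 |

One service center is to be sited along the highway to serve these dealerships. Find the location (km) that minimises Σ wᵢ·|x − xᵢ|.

x = 23

For a sum of weighted absolute distances on a line, the optimum is the weighted median (not the mean). Total weight W = 710; half-weight = 355.
Sort by position and accumulate weight:
  km 1 (Lakeside, w=125) → cum 125
  km 14 (Westmoor, w=15) → cum 140
  km 18 (Eastvale, w=100) → cum 240
  km 23 (Hillcrest, w=250) → cum 490  ≥ 355 → median here
  km 24 (Southcross, w=60) → cum 550
  km 28 (Midtown, w=15) → cum 565
  km 41 (Northgate, w=70) → cum 635
  km 50 (Riverbend, w=75) → cum 710
Optimal location: km 23.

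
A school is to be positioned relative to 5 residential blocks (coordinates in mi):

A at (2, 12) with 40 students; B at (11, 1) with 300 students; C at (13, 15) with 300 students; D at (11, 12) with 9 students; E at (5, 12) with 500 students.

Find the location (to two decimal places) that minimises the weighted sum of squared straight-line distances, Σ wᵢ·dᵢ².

The minimiser of Σwᵢ‖p−pᵢ‖² is the weighted centroid p* = (Σwᵢpᵢ)/(Σwᵢ).
Σwᵢ = 1149.
Σwᵢxᵢ = 40·2 + 300·11 + 300·13 + 9·11 + 500·5 = 9879.
Σwᵢyᵢ = 40·12 + 300·1 + 300·15 + 9·12 + 500·12 = 11388.
x* = 9879/1149 = 8.60, y* = 11388/1149 = 9.91.

(8.60, 9.91)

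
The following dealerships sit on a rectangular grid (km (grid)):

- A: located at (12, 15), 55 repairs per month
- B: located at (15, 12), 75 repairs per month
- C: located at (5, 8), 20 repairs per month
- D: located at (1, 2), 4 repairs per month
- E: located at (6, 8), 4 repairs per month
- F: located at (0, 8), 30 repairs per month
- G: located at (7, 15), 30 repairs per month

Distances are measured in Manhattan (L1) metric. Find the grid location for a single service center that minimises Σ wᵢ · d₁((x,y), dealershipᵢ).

(12, 12)

Manhattan distance separates: Σwᵢ(|x−xᵢ|+|y−yᵢ|) = Σwᵢ|x−xᵢ| + Σwᵢ|y−yᵢ|, so x and y are optimised independently as 1-D weighted medians.
Total weight W = 218; half = 109.
x-coordinate, sorted with cumulative weight:
  x=0 (F, w=30) cum 30
  x=1 (D, w=4) cum 34
  x=5 (C, w=20) cum 54
  x=6 (E, w=4) cum 58
  x=7 (G, w=30) cum 88
  x=12 (A, w=55) cum 143  ← median
  x=15 (B, w=75) cum 218
⇒ x* = 12
y-coordinate, sorted with cumulative weight:
  y=2 (D, w=4) cum 4
  y=8 (C, w=20) cum 24
  y=8 (E, w=4) cum 28
  y=8 (F, w=30) cum 58
  y=12 (B, w=75) cum 133  ← median
  y=15 (A, w=55) cum 188
  y=15 (G, w=30) cum 218
⇒ y* = 12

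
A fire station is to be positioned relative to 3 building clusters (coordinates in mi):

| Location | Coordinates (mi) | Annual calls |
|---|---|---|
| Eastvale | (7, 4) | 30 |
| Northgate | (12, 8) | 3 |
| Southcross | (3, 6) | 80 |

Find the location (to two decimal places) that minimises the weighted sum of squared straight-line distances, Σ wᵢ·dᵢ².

The minimiser of Σwᵢ‖p−pᵢ‖² is the weighted centroid p* = (Σwᵢpᵢ)/(Σwᵢ).
Σwᵢ = 113.
Σwᵢxᵢ = 30·7 + 3·12 + 80·3 = 486.
Σwᵢyᵢ = 30·4 + 3·8 + 80·6 = 624.
x* = 486/113 = 4.30, y* = 624/113 = 5.52.

(4.30, 5.52)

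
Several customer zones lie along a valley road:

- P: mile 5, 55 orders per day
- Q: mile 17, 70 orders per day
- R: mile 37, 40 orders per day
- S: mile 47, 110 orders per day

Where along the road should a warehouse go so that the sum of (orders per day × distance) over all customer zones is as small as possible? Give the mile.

For a sum of weighted absolute distances on a line, the optimum is the weighted median (not the mean). Total weight W = 275; half-weight = 137.5.
Sort by position and accumulate weight:
  mile 5 (P, w=55) → cum 55
  mile 17 (Q, w=70) → cum 125
  mile 37 (R, w=40) → cum 165  ≥ 137.5 → median here
  mile 47 (S, w=110) → cum 275
Optimal location: mile 37.

x = 37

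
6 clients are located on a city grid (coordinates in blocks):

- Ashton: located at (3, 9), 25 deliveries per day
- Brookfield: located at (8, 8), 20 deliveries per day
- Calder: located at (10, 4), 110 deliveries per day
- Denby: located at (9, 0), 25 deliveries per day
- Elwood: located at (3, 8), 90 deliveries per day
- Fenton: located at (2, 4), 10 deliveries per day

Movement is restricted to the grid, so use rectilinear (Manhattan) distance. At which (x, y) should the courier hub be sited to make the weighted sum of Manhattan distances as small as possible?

(8, 4)

Manhattan distance separates: Σwᵢ(|x−xᵢ|+|y−yᵢ|) = Σwᵢ|x−xᵢ| + Σwᵢ|y−yᵢ|, so x and y are optimised independently as 1-D weighted medians.
Total weight W = 280; half = 140.
x-coordinate, sorted with cumulative weight:
  x=2 (Fenton, w=10) cum 10
  x=3 (Ashton, w=25) cum 35
  x=3 (Elwood, w=90) cum 125
  x=8 (Brookfield, w=20) cum 145  ← median
  x=9 (Denby, w=25) cum 170
  x=10 (Calder, w=110) cum 280
⇒ x* = 8
y-coordinate, sorted with cumulative weight:
  y=0 (Denby, w=25) cum 25
  y=4 (Calder, w=110) cum 135
  y=4 (Fenton, w=10) cum 145  ← median
  y=8 (Brookfield, w=20) cum 165
  y=8 (Elwood, w=90) cum 255
  y=9 (Ashton, w=25) cum 280
⇒ y* = 4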